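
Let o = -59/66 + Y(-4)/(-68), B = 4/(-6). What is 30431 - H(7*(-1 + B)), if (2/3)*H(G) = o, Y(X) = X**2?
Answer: 22763655/748 ≈ 30433.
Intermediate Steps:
B = -2/3 (B = 4*(-1/6) = -2/3 ≈ -0.66667)
o = -1267/1122 (o = -59/66 + (-4)**2/(-68) = -59*1/66 + 16*(-1/68) = -59/66 - 4/17 = -1267/1122 ≈ -1.1292)
H(G) = -1267/748 (H(G) = (3/2)*(-1267/1122) = -1267/748)
30431 - H(7*(-1 + B)) = 30431 - 1*(-1267/748) = 30431 + 1267/748 = 22763655/748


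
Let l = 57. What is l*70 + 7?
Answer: 3997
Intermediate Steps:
l*70 + 7 = 57*70 + 7 = 3990 + 7 = 3997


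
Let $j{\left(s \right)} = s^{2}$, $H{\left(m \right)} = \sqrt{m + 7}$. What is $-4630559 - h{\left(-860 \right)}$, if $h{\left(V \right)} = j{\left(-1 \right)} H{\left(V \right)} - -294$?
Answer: $-4630853 - i \sqrt{853} \approx -4.6309 \cdot 10^{6} - 29.206 i$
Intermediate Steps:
$H{\left(m \right)} = \sqrt{7 + m}$
$h{\left(V \right)} = 294 + \sqrt{7 + V}$ ($h{\left(V \right)} = \left(-1\right)^{2} \sqrt{7 + V} - -294 = 1 \sqrt{7 + V} + 294 = \sqrt{7 + V} + 294 = 294 + \sqrt{7 + V}$)
$-4630559 - h{\left(-860 \right)} = -4630559 - \left(294 + \sqrt{7 - 860}\right) = -4630559 - \left(294 + \sqrt{-853}\right) = -4630559 - \left(294 + i \sqrt{853}\right) = -4630853 - i \sqrt{853}$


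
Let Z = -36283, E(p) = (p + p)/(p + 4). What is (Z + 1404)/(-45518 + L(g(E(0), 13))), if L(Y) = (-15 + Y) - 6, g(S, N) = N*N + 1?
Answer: 34879/45369 ≈ 0.76878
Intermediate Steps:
E(p) = 2*p/(4 + p) (E(p) = (2*p)/(4 + p) = 2*p/(4 + p))
g(S, N) = 1 + N² (g(S, N) = N² + 1 = 1 + N²)
L(Y) = -21 + Y
(Z + 1404)/(-45518 + L(g(E(0), 13))) = (-36283 + 1404)/(-45518 + (-21 + (1 + 13²))) = -34879/(-45518 + (-21 + (1 + 169))) = -34879/(-45518 + (-21 + 170)) = -34879/(-45518 + 149) = -34879/(-45369) = -34879*(-1/45369) = 34879/45369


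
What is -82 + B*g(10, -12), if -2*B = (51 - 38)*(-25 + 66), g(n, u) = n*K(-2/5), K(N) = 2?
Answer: -5412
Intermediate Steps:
g(n, u) = 2*n (g(n, u) = n*2 = 2*n)
B = -533/2 (B = -(51 - 38)*(-25 + 66)/2 = -13*41/2 = -½*533 = -533/2 ≈ -266.50)
-82 + B*g(10, -12) = -82 - 533*10 = -82 - 533/2*20 = -82 - 5330 = -5412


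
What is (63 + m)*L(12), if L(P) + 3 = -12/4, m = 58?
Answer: -726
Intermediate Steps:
L(P) = -6 (L(P) = -3 - 12/4 = -3 - 12*1/4 = -3 - 3 = -6)
(63 + m)*L(12) = (63 + 58)*(-6) = 121*(-6) = -726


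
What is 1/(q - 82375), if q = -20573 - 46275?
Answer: -1/149223 ≈ -6.7014e-6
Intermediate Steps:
q = -66848
1/(q - 82375) = 1/(-66848 - 82375) = 1/(-149223) = -1/149223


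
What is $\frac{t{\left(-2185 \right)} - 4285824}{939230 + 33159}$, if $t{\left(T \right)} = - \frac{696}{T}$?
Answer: $- \frac{9364524744}{2124669965} \approx -4.4075$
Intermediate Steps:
$\frac{t{\left(-2185 \right)} - 4285824}{939230 + 33159} = \frac{- \frac{696}{-2185} - 4285824}{939230 + 33159} = \frac{\left(-696\right) \left(- \frac{1}{2185}\right) - 4285824}{972389} = \left(\frac{696}{2185} - 4285824\right) \frac{1}{972389} = \left(- \frac{9364524744}{2185}\right) \frac{1}{972389} = - \frac{9364524744}{2124669965}$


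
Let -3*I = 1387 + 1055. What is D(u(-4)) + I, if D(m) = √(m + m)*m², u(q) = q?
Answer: -814 + 32*I*√2 ≈ -814.0 + 45.255*I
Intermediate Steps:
D(m) = √2*m^(5/2) (D(m) = √(2*m)*m² = (√2*√m)*m² = √2*m^(5/2))
I = -814 (I = -(1387 + 1055)/3 = -⅓*2442 = -814)
D(u(-4)) + I = √2*(-4)^(5/2) - 814 = √2*(32*I) - 814 = 32*I*√2 - 814 = -814 + 32*I*√2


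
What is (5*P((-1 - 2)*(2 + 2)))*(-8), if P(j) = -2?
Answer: 80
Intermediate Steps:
(5*P((-1 - 2)*(2 + 2)))*(-8) = (5*(-2))*(-8) = -10*(-8) = 80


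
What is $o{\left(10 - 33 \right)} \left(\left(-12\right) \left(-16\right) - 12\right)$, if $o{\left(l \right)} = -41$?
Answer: $-7380$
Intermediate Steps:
$o{\left(10 - 33 \right)} \left(\left(-12\right) \left(-16\right) - 12\right) = - 41 \left(\left(-12\right) \left(-16\right) - 12\right) = - 41 \left(192 - 12\right) = \left(-41\right) 180 = -7380$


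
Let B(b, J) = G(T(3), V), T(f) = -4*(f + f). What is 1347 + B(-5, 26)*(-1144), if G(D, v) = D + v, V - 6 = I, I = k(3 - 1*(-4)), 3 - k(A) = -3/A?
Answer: 126117/7 ≈ 18017.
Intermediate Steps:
k(A) = 3 + 3/A (k(A) = 3 - (-3)/A = 3 + 3/A)
T(f) = -8*f
I = 24/7 (I = 3 + 3/(3 - 1*(-4)) = 3 + 3/(3 + 4) = 3 + 3/7 = 24/7 ≈ 3.4286)
V = 66/7 (V = 6 + 24/7 = 66/7 ≈ 9.4286)
B(b, J) = -102/7 (B(b, J) = -8*3 + 66/7 = -24 + 66/7 = -102/7)
1347 + B(-5, 26)*(-1144) = 1347 - 102/7*(-1144) = 1347 + 116688/7 = 126117/7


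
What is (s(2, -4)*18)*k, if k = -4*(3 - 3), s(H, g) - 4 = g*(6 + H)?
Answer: 0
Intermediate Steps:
s(H, g) = 4 + g*(6 + H)
k = 0 (k = -4*0 = 0)
(s(2, -4)*18)*k = ((4 + 6*(-4) + 2*(-4))*18)*0 = ((4 - 24 - 8)*18)*0 = -28*18*0 = -504*0 = 0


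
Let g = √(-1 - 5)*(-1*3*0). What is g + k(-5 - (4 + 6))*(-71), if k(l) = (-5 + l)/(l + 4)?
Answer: -1420/11 ≈ -129.09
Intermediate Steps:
k(l) = (-5 + l)/(4 + l)
g = 0 (g = √(-6)*(-3*0) = (I*√6)*0 = 0)
g + k(-5 - (4 + 6))*(-71) = 0 + ((-5 + (-5 - (4 + 6)))/(4 + (-5 - (4 + 6))))*(-71) = 0 + ((-5 + (-5 - 1*10))/(4 + (-5 - 1*10)))*(-71) = 0 + ((-5 + (-5 - 10))/(4 + (-5 - 10)))*(-71) = 0 + ((-5 - 15)/(4 - 15))*(-71) = 0 + (-20/(-11))*(-71) = 0 - 1/11*(-20)*(-71) = 0 + (20/11)*(-71) = 0 - 1420/11 = -1420/11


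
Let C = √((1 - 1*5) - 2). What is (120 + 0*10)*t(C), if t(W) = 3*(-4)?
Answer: -1440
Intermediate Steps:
C = I*√6 (C = √((1 - 5) - 2) = √(-4 - 2) = √(-6) = I*√6 ≈ 2.4495*I)
t(W) = -12
(120 + 0*10)*t(C) = (120 + 0*10)*(-12) = (120 + 0)*(-12) = 120*(-12) = -1440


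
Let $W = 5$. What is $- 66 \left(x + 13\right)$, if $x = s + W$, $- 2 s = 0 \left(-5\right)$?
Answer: $-1188$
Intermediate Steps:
$s = 0$ ($s = - \frac{0 \left(-5\right)}{2} = \left(- \frac{1}{2}\right) 0 = 0$)
$x = 5$ ($x = 0 + 5 = 5$)
$- 66 \left(x + 13\right) = - 66 \left(5 + 13\right) = \left(-66\right) 18 = -1188$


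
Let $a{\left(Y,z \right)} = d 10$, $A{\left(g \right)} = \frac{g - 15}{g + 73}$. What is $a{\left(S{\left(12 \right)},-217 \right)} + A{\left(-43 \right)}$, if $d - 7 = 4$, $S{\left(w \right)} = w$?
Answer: $\frac{1621}{15} \approx 108.07$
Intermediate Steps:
$d = 11$ ($d = 7 + 4 = 11$)
$A{\left(g \right)} = \frac{-15 + g}{73 + g}$
$a{\left(Y,z \right)} = 110$ ($a{\left(Y,z \right)} = 11 \cdot 10 = 110$)
$a{\left(S{\left(12 \right)},-217 \right)} + A{\left(-43 \right)} = 110 + \frac{-15 - 43}{73 - 43} = 110 + \frac{1}{30} \left(-58\right) = 110 - \frac{29}{15} = \frac{1621}{15}$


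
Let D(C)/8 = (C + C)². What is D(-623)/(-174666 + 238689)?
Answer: 12420128/64023 ≈ 193.99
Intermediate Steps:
D(C) = 32*C² (D(C) = 8*(C + C)² = 8*(2*C)² = 8*(4*C²) = 32*C²)
D(-623)/(-174666 + 238689) = (32*(-623)²)/(-174666 + 238689) = (32*388129)/64023 = 12420128*(1/64023) = 12420128/64023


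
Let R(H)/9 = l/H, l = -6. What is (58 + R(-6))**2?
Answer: 4489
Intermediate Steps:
R(H) = -54/H (R(H) = 9*(-6/H) = -54/H)
(58 + R(-6))**2 = (58 - 54/(-6))**2 = (58 - 54*(-1/6))**2 = (58 + 9)**2 = 67**2 = 4489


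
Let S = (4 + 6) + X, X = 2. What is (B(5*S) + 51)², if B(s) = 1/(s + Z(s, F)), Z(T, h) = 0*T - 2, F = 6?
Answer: 8755681/3364 ≈ 2602.8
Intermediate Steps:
S = 12 (S = (4 + 6) + 2 = 10 + 2 = 12)
Z(T, h) = -2 (Z(T, h) = 0 - 2 = -2)
B(s) = 1/(-2 + s) (B(s) = 1/(s - 2) = 1/(-2 + s))
(B(5*S) + 51)² = (1/(-2 + 5*12) + 51)² = (1/(-2 + 60) + 51)² = (1/58 + 51)² = (2959/58)² = 8755681/3364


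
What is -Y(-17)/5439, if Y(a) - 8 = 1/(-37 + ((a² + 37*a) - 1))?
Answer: -3023/2055942 ≈ -0.0014704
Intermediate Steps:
Y(a) = 8 + 1/(-38 + a² + 37*a) (Y(a) = 8 + 1/(-37 + ((a² + 37*a) - 1)) = 8 + 1/(-37 + (-1 + a² + 37*a)) = 8 + 1/(-38 + a² + 37*a))
-Y(-17)/5439 = -(-303 + 8*(-17)² + 296*(-17))/(-38 + (-17)² + 37*(-17))/5439 = -(-303 + 8*289 - 5032)/(-38 + 289 - 629)*(1/5439) = -(-303 + 2312 - 5032)/(-378)*(1/5439) = -(-1)*(-3023)/378*(1/5439) = -1*3023/378*(1/5439) = -3023/378*1/5439 = -3023/2055942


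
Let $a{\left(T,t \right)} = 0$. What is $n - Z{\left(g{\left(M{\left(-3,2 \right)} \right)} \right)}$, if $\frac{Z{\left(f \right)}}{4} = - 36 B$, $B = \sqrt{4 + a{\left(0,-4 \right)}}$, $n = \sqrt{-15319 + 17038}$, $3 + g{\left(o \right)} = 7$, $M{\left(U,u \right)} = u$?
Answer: $288 + 3 \sqrt{191} \approx 329.46$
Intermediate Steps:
$g{\left(o \right)} = 4$ ($g{\left(o \right)} = -3 + 7 = 4$)
$n = 3 \sqrt{191}$ ($n = \sqrt{1719} = 3 \sqrt{191} \approx 41.461$)
$B = 2$ ($B = \sqrt{4 + 0} = \sqrt{4} = 2$)
$Z{\left(f \right)} = -288$ ($Z{\left(f \right)} = 4 \left(\left(-36\right) 2\right) = 4 \left(-72\right) = -288$)
$n - Z{\left(g{\left(M{\left(-3,2 \right)} \right)} \right)} = 3 \sqrt{191} - -288 = 3 \sqrt{191} + 288 = 288 + 3 \sqrt{191}$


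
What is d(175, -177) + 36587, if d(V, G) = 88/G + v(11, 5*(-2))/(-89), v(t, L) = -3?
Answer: 576347710/15753 ≈ 36587.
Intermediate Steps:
d(V, G) = 3/89 + 88/G (d(V, G) = 88/G - 3/(-89) = 88/G - 3*(-1/89) = 88/G + 3/89 = 3/89 + 88/G)
d(175, -177) + 36587 = (3/89 + 88/(-177)) + 36587 = (3/89 + 88*(-1/177)) + 36587 = (3/89 - 88/177) + 36587 = -7301/15753 + 36587 = 576347710/15753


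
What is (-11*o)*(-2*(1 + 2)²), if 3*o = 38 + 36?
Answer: 4884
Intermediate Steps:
o = 74/3 (o = (38 + 36)/3 = (⅓)*74 = 74/3 ≈ 24.667)
(-11*o)*(-2*(1 + 2)²) = (-11*74/3)*(-2*(1 + 2)²) = -(-1628)*3²/3 = -(-1628)*9/3 = -814/3*(-18) = 4884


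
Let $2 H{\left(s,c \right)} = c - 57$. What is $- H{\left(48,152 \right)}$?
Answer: $- \frac{95}{2} \approx -47.5$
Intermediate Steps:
$H{\left(s,c \right)} = - \frac{57}{2} + \frac{c}{2}$ ($H{\left(s,c \right)} = \frac{c - 57}{2} = \frac{-57 + c}{2} = - \frac{57}{2} + \frac{c}{2}$)
$- H{\left(48,152 \right)} = - (- \frac{57}{2} + \frac{1}{2} \cdot 152) = - (- \frac{57}{2} + 76) = \left(-1\right) \frac{95}{2} = - \frac{95}{2}$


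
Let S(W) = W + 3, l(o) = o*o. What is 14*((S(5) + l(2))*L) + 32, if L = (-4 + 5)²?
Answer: 200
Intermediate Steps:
l(o) = o²
L = 1 (L = 1² = 1)
S(W) = 3 + W
14*((S(5) + l(2))*L) + 32 = 14*(((3 + 5) + 2²)*1) + 32 = 14*((8 + 4)*1) + 32 = 14*(12*1) + 32 = 14*12 + 32 = 168 + 32 = 200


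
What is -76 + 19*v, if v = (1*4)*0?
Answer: -76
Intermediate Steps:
v = 0 (v = 4*0 = 0)
-76 + 19*v = -76 + 19*0 = -76 + 0 = -76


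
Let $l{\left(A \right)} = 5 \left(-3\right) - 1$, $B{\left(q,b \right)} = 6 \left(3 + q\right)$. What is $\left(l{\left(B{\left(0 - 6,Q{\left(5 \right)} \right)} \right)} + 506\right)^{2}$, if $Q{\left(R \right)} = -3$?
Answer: $240100$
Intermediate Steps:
$B{\left(q,b \right)} = 18 + 6 q$
$l{\left(A \right)} = -16$ ($l{\left(A \right)} = -15 - 1 = -16$)
$\left(l{\left(B{\left(0 - 6,Q{\left(5 \right)} \right)} \right)} + 506\right)^{2} = \left(-16 + 506\right)^{2} = 490^{2} = 240100$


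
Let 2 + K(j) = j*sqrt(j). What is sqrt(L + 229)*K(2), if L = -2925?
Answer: 4*I*sqrt(674)*(-1 + sqrt(2)) ≈ 43.014*I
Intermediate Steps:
K(j) = -2 + j**(3/2) (K(j) = -2 + j*sqrt(j) = -2 + j**(3/2))
sqrt(L + 229)*K(2) = sqrt(-2925 + 229)*(-2 + 2**(3/2)) = sqrt(-2696)*(-2 + 2*sqrt(2)) = (2*I*sqrt(674))*(-2 + 2*sqrt(2)) = 2*I*sqrt(674)*(-2 + 2*sqrt(2))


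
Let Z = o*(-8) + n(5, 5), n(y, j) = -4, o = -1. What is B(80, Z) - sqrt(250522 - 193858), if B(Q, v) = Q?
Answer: 80 - 6*sqrt(1574) ≈ -158.04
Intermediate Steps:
Z = 4 (Z = -1*(-8) - 4 = 8 - 4 = 4)
B(80, Z) - sqrt(250522 - 193858) = 80 - sqrt(250522 - 193858) = 80 - sqrt(56664) = 80 - 6*sqrt(1574)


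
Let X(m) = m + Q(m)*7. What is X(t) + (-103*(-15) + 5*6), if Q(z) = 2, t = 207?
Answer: 1796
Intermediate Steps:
X(m) = 14 + m (X(m) = m + 2*7 = m + 14 = 14 + m)
X(t) + (-103*(-15) + 5*6) = (14 + 207) + (-103*(-15) + 5*6) = 221 + (1545 + 30) = 221 + 1575 = 1796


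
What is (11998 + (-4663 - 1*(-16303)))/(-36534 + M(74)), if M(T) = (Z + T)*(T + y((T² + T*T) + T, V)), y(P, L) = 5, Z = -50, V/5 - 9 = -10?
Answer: -11819/17319 ≈ -0.68243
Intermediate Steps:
V = -5 (V = 45 + 5*(-10) = 45 - 50 = -5)
M(T) = (-50 + T)*(5 + T) (M(T) = (-50 + T)*(T + 5) = (-50 + T)*(5 + T))
(11998 + (-4663 - 1*(-16303)))/(-36534 + M(74)) = (11998 + (-4663 - 1*(-16303)))/(-36534 + (-250 + 74² - 45*74)) = (11998 + (-4663 + 16303))/(-36534 + (-250 + 5476 - 3330)) = (11998 + 11640)/(-36534 + 1896) = 23638/(-34638) = 23638*(-1/34638) = -11819/17319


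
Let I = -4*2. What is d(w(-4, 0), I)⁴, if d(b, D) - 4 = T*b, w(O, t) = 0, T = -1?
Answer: 256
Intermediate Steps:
I = -8
d(b, D) = 4 - b
d(w(-4, 0), I)⁴ = (4 - 1*0)⁴ = (4 + 0)⁴ = 4⁴ = 256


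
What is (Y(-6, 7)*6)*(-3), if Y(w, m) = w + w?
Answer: 216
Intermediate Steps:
Y(w, m) = 2*w
(Y(-6, 7)*6)*(-3) = ((2*(-6))*6)*(-3) = -12*6*(-3) = -72*(-3) = 216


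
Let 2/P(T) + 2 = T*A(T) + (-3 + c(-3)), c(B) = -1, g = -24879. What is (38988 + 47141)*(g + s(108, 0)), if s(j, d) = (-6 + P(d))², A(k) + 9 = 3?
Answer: -19254137950/9 ≈ -2.1393e+9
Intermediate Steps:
A(k) = -6 (A(k) = -9 + 3 = -6)
P(T) = 2/(-6 - 6*T) (P(T) = 2/(-2 + (T*(-6) + (-3 - 1))) = 2/(-2 + (-6*T - 4)) = 2/(-2 + (-4 - 6*T)) = 2/(-6 - 6*T))
s(j, d) = (-6 + 1/(3*(-1 - d)))²
(38988 + 47141)*(g + s(108, 0)) = (38988 + 47141)*(-24879 + (19 + 18*0)²/(9*(1 + 0)²)) = 86129*(-24879 + (⅑)*(19 + 0)²/1²) = 86129*(-24879 + (⅑)*1*19²) = 86129*(-24879 + (⅑)*1*361) = 86129*(-24879 + 361/9) = 86129*(-223550/9) = -19254137950/9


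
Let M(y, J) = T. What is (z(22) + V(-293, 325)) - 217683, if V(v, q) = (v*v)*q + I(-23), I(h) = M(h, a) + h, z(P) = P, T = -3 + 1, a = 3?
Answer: 27683239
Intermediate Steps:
T = -2
M(y, J) = -2
I(h) = -2 + h
V(v, q) = -25 + q*v² (V(v, q) = (v*v)*q + (-2 - 23) = v²*q - 25 = q*v² - 25 = -25 + q*v²)
(z(22) + V(-293, 325)) - 217683 = (22 + (-25 + 325*(-293)²)) - 217683 = (22 + (-25 + 325*85849)) - 217683 = (22 + (-25 + 27900925)) - 217683 = (22 + 27900900) - 217683 = 27900922 - 217683 = 27683239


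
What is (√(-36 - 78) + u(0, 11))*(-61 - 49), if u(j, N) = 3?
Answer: -330 - 110*I*√114 ≈ -330.0 - 1174.5*I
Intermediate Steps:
(√(-36 - 78) + u(0, 11))*(-61 - 49) = (√(-36 - 78) + 3)*(-61 - 49) = (√(-114) + 3)*(-110) = (I*√114 + 3)*(-110) = (3 + I*√114)*(-110) = -330 - 110*I*√114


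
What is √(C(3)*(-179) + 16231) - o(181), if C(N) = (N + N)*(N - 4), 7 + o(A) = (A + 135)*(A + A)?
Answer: -114385 + √17305 ≈ -1.1425e+5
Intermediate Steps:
o(A) = -7 + 2*A*(135 + A) (o(A) = -7 + (A + 135)*(A + A) = -7 + (135 + A)*(2*A) = -7 + 2*A*(135 + A))
C(N) = 2*N*(-4 + N) (C(N) = (2*N)*(-4 + N) = 2*N*(-4 + N))
√(C(3)*(-179) + 16231) - o(181) = √((2*3*(-4 + 3))*(-179) + 16231) - (-7 + 2*181² + 270*181) = √((2*3*(-1))*(-179) + 16231) - (-7 + 2*32761 + 48870) = √(-6*(-179) + 16231) - (-7 + 65522 + 48870) = √(1074 + 16231) - 1*114385 = √17305 - 114385 = -114385 + √17305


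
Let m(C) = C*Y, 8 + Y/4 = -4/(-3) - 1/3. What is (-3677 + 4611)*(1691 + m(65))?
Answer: -120486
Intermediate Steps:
Y = -28 (Y = -32 + 4*(-4/(-3) - 1/3) = -32 + 4*(-4*(-⅓) - 1*⅓) = -32 + 4*(4/3 - ⅓) = -32 + 4*1 = -32 + 4 = -28)
m(C) = -28*C (m(C) = C*(-28) = -28*C)
(-3677 + 4611)*(1691 + m(65)) = (-3677 + 4611)*(1691 - 28*65) = 934*(1691 - 1820) = 934*(-129) = -120486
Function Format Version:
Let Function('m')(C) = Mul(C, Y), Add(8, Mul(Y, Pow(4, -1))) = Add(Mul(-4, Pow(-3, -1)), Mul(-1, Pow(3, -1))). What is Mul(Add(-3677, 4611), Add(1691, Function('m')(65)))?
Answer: -120486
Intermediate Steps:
Y = -28 (Y = Add(-32, Mul(4, Add(Mul(-4, Pow(-3, -1)), Mul(-1, Pow(3, -1))))) = Add(-32, Mul(4, Add(Mul(-4, Rational(-1, 3)), Mul(-1, Rational(1, 3))))) = Add(-32, Mul(4, Add(Rational(4, 3), Rational(-1, 3)))) = Add(-32, Mul(4, 1)) = Add(-32, 4) = -28)
Function('m')(C) = Mul(-28, C) (Function('m')(C) = Mul(C, -28) = Mul(-28, C))
Mul(Add(-3677, 4611), Add(1691, Function('m')(65))) = Mul(Add(-3677, 4611), Add(1691, Mul(-28, 65))) = Mul(934, Add(1691, -1820)) = Mul(934, -129) = -120486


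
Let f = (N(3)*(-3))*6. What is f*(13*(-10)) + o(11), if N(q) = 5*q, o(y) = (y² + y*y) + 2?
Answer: 35344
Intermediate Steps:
o(y) = 2 + 2*y² (o(y) = (y² + y²) + 2 = 2*y² + 2 = 2 + 2*y²)
f = -270 (f = ((5*3)*(-3))*6 = (15*(-3))*6 = -45*6 = -270)
f*(13*(-10)) + o(11) = -3510*(-10) + (2 + 2*11²) = -270*(-130) + (2 + 2*121) = 35100 + (2 + 242) = 35100 + 244 = 35344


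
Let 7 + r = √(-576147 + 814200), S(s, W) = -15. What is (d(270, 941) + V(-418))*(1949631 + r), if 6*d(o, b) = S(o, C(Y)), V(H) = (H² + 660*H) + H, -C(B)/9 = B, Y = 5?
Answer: -198035982236 - 203153*√238053/2 ≈ -1.9809e+11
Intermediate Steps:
C(B) = -9*B
r = -7 + √238053 (r = -7 + √(-576147 + 814200) = -7 + √238053 ≈ 480.91)
V(H) = H² + 661*H
d(o, b) = -5/2 (d(o, b) = (⅙)*(-15) = -5/2)
(d(270, 941) + V(-418))*(1949631 + r) = (-5/2 - 418*(661 - 418))*(1949631 + (-7 + √238053)) = (-5/2 - 418*243)*(1949624 + √238053) = (-5/2 - 101574)*(1949624 + √238053) = -203153*(1949624 + √238053)/2 = -198035982236 - 203153*√238053/2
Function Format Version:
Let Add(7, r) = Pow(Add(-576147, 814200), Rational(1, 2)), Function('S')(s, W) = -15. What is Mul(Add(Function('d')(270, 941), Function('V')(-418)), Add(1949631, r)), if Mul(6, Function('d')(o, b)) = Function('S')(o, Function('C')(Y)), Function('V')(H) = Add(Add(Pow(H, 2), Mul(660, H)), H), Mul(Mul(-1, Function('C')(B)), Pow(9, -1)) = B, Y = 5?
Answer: Add(-198035982236, Mul(Rational(-203153, 2), Pow(238053, Rational(1, 2)))) ≈ -1.9809e+11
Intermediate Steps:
Function('C')(B) = Mul(-9, B)
r = Add(-7, Pow(238053, Rational(1, 2))) (r = Add(-7, Pow(Add(-576147, 814200), Rational(1, 2))) = Add(-7, Pow(238053, Rational(1, 2))) ≈ 480.91)
Function('V')(H) = Add(Pow(H, 2), Mul(661, H))
Function('d')(o, b) = Rational(-5, 2) (Function('d')(o, b) = Mul(Rational(1, 6), -15) = Rational(-5, 2))
Mul(Add(Function('d')(270, 941), Function('V')(-418)), Add(1949631, r)) = Mul(Add(Rational(-5, 2), Mul(-418, Add(661, -418))), Add(1949631, Add(-7, Pow(238053, Rational(1, 2))))) = Mul(Add(Rational(-5, 2), Mul(-418, 243)), Add(1949624, Pow(238053, Rational(1, 2)))) = Mul(Add(Rational(-5, 2), -101574), Add(1949624, Pow(238053, Rational(1, 2)))) = Mul(Rational(-203153, 2), Add(1949624, Pow(238053, Rational(1, 2)))) = Add(-198035982236, Mul(Rational(-203153, 2), Pow(238053, Rational(1, 2))))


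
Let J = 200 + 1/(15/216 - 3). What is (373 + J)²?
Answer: 14600130561/44521 ≈ 3.2794e+5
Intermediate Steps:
J = 42128/211 (J = 200 + 1/(15*(1/216) - 3) = 200 + 1/(5/72 - 3) = 200 + 1/(-211/72) = 200 - 72/211 = 42128/211 ≈ 199.66)
(373 + J)² = (373 + 42128/211)² = (120831/211)² = 14600130561/44521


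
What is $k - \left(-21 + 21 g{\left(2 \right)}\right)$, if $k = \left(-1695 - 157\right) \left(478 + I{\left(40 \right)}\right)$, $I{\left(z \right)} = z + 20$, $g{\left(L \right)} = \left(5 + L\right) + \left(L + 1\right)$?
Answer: $-996565$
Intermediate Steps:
$g{\left(L \right)} = 6 + 2 L$ ($g{\left(L \right)} = \left(5 + L\right) + \left(1 + L\right) = 6 + 2 L$)
$I{\left(z \right)} = 20 + z$
$k = -996376$ ($k = \left(-1695 - 157\right) \left(478 + \left(20 + 40\right)\right) = - 1852 \left(478 + 60\right) = \left(-1852\right) 538 = -996376$)
$k - \left(-21 + 21 g{\left(2 \right)}\right) = -996376 + \left(21 - 21 \left(6 + 2 \cdot 2\right)\right) = -996376 + \left(21 - 21 \left(6 + 4\right)\right) = -996376 + \left(21 - 210\right) = -996376 - 189 = -996565$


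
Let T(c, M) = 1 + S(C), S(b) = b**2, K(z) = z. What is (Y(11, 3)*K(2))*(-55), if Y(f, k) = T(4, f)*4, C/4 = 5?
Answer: -176440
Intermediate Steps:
C = 20 (C = 4*5 = 20)
T(c, M) = 401 (T(c, M) = 1 + 20**2 = 1 + 400 = 401)
Y(f, k) = 1604 (Y(f, k) = 401*4 = 1604)
(Y(11, 3)*K(2))*(-55) = (1604*2)*(-55) = 3208*(-55) = -176440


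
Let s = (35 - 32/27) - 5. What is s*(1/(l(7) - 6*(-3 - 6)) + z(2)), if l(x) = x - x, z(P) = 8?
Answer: 168437/729 ≈ 231.05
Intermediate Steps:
l(x) = 0
s = 778/27 (s = (35 - 32*1/27) - 5 = (35 - 32/27) - 5 = 913/27 - 5 = 778/27 ≈ 28.815)
s*(1/(l(7) - 6*(-3 - 6)) + z(2)) = 778*(1/(0 - 6*(-3 - 6)) + 8)/27 = 778*(1/(0 - 6*(-9)) + 8)/27 = 778*(1/(0 + 54) + 8)/27 = 778*(1/54 + 8)/27 = (778/27)*(433/54) = 168437/729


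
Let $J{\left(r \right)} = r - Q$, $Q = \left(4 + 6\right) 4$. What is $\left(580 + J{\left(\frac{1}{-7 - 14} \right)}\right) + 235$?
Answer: $\frac{16274}{21} \approx 774.95$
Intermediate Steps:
$Q = 40$ ($Q = 10 \cdot 4 = 40$)
$J{\left(r \right)} = -40 + r$ ($J{\left(r \right)} = r - 40 = -40 + r$)
$\left(580 + J{\left(\frac{1}{-7 - 14} \right)}\right) + 235 = \left(580 - \left(40 - \frac{1}{-7 - 14}\right)\right) + 235 = \left(580 - \left(40 - \frac{1}{-21}\right)\right) + 235 = \left(580 - \frac{841}{21}\right) + 235 = \frac{11339}{21} + 235 = \frac{16274}{21}$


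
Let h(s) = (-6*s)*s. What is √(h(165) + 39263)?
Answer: I*√124087 ≈ 352.26*I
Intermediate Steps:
h(s) = -6*s²
√(h(165) + 39263) = √(-6*165² + 39263) = √(-6*27225 + 39263) = √(-163350 + 39263) = √(-124087) = I*√124087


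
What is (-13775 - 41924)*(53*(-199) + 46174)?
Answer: -1984388273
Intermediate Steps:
(-13775 - 41924)*(53*(-199) + 46174) = -55699*(-10547 + 46174) = -55699*35627 = -1984388273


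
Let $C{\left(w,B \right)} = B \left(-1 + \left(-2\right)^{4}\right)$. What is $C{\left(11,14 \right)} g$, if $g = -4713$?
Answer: $-989730$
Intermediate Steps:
$C{\left(w,B \right)} = 15 B$ ($C{\left(w,B \right)} = B \left(-1 + 16\right) = B 15 = 15 B$)
$C{\left(11,14 \right)} g = 15 \cdot 14 \left(-4713\right) = 210 \left(-4713\right) = -989730$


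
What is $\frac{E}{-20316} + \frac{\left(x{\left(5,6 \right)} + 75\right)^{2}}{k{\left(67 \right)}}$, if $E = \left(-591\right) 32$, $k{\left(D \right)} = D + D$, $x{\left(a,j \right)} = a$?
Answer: $\frac{5523192}{113431} \approx 48.692$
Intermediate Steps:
$k{\left(D \right)} = 2 D$
$E = -18912$
$\frac{E}{-20316} + \frac{\left(x{\left(5,6 \right)} + 75\right)^{2}}{k{\left(67 \right)}} = - \frac{18912}{-20316} + \frac{\left(5 + 75\right)^{2}}{2 \cdot 67} = \left(-18912\right) \left(- \frac{1}{20316}\right) + \frac{80^{2}}{134} = \frac{1576}{1693} + 6400 \cdot \frac{1}{134} = \frac{1576}{1693} + \frac{3200}{67} = \frac{5523192}{113431}$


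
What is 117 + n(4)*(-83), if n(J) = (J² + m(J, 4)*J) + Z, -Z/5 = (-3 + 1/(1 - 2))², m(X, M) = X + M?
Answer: 2773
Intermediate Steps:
m(X, M) = M + X
Z = -80 (Z = -5*(-3 + 1/(1 - 2))² = -5*(-3 + 1/(-1))² = -5*(-3 - 1)² = -5*(-4)² = -5*16 = -80)
n(J) = -80 + J² + J*(4 + J) (n(J) = (J² + (4 + J)*J) - 80 = (J² + J*(4 + J)) - 80 = -80 + J² + J*(4 + J))
117 + n(4)*(-83) = 117 + (-80 + 4² + 4*(4 + 4))*(-83) = 117 + (-80 + 16 + 4*8)*(-83) = 117 + (-80 + 16 + 32)*(-83) = 117 - 32*(-83) = 117 + 2656 = 2773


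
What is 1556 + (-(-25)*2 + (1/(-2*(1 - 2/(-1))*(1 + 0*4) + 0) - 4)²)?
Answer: 58441/36 ≈ 1623.4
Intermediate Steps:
1556 + (-(-25)*2 + (1/(-2*(1 - 2/(-1))*(1 + 0*4) + 0) - 4)²) = 1556 + (-5*(-10) + (1/(-2*(1 - 2*(-1))*(1 + 0) + 0) - 4)²) = 1556 + (50 + (1/(-2*(1 + 2) + 0) - 4)²) = 1556 + (50 + (1/(-6 + 0) - 4)²) = 1556 + (50 + (1/(-6) - 4)²) = 1556 + (50 + (-⅙ - 4)²) = 1556 + (50 + (-25/6)²) = 1556 + (50 + 625/36) = 1556 + 2425/36 = 58441/36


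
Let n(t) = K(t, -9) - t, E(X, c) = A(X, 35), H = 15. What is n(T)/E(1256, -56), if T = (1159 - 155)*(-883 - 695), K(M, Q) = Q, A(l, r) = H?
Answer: 528101/5 ≈ 1.0562e+5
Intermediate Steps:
A(l, r) = 15
E(X, c) = 15
T = -1584312 (T = 1004*(-1578) = -1584312)
n(t) = -9 - t
n(T)/E(1256, -56) = (-9 - 1*(-1584312))/15 = (-9 + 1584312)*(1/15) = 1584303*(1/15) = 528101/5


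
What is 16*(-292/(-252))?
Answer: 1168/63 ≈ 18.540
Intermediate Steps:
16*(-292/(-252)) = 16*(-292*(-1/252)) = 16*(73/63) = 1168/63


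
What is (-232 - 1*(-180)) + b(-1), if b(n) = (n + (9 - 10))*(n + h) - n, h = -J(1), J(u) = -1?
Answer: -51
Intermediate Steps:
h = 1 (h = -1*(-1) = 1)
b(n) = -n + (1 + n)*(-1 + n) (b(n) = (n + (9 - 10))*(n + 1) - n = (n - 1)*(1 + n) - n = (-1 + n)*(1 + n) - n = (1 + n)*(-1 + n) - n = -n + (1 + n)*(-1 + n))
(-232 - 1*(-180)) + b(-1) = (-232 - 1*(-180)) + (-1 + (-1)² - 1*(-1)) = (-232 + 180) + (-1 + 1 + 1) = -52 + 1 = -51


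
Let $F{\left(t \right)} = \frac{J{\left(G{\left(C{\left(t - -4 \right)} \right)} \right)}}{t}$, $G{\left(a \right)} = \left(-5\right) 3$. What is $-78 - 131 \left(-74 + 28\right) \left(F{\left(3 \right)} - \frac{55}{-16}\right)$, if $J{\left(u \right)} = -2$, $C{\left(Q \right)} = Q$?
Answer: $\frac{398857}{24} \approx 16619.0$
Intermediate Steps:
$G{\left(a \right)} = -15$
$F{\left(t \right)} = - \frac{2}{t}$
$-78 - 131 \left(-74 + 28\right) \left(F{\left(3 \right)} - \frac{55}{-16}\right) = -78 - 131 \left(-74 + 28\right) \left(- \frac{2}{3} - \frac{55}{-16}\right) = -78 - 131 \left(- 46 \left(\left(-2\right) \frac{1}{3} - - \frac{55}{16}\right)\right) = -78 - 131 \left(- 46 \left(- \frac{2}{3} + \frac{55}{16}\right)\right) = -78 - 131 \left(\left(-46\right) \frac{133}{48}\right) = -78 - - \frac{400729}{24} = -78 + \frac{400729}{24} = \frac{398857}{24}$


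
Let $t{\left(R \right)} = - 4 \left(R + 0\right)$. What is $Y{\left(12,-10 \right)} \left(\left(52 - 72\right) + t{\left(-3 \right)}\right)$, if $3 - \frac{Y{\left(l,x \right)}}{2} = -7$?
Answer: $-160$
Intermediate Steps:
$Y{\left(l,x \right)} = 20$ ($Y{\left(l,x \right)} = 6 - -14 = 6 + 14 = 20$)
$t{\left(R \right)} = - 4 R$
$Y{\left(12,-10 \right)} \left(\left(52 - 72\right) + t{\left(-3 \right)}\right) = 20 \left(\left(52 - 72\right) - -12\right) = 20 \left(-20 + 12\right) = 20 \left(-8\right) = -160$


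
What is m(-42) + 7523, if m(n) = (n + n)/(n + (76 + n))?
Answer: 15067/2 ≈ 7533.5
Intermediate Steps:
m(n) = 2*n/(76 + 2*n) (m(n) = (2*n)/(76 + 2*n) = 2*n/(76 + 2*n))
m(-42) + 7523 = -42/(38 - 42) + 7523 = -42/(-4) + 7523 = -42*(-¼) + 7523 = 21/2 + 7523 = 15067/2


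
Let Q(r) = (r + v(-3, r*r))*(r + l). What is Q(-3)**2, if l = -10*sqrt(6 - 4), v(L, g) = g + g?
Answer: 47025 + 13500*sqrt(2) ≈ 66117.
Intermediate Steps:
v(L, g) = 2*g
l = -10*sqrt(2) ≈ -14.142
Q(r) = (r - 10*sqrt(2))*(r + 2*r**2) (Q(r) = (r + 2*(r*r))*(r - 10*sqrt(2)) = (r + 2*r**2)*(r - 10*sqrt(2)) = (r - 10*sqrt(2))*(r + 2*r**2))
Q(-3)**2 = (-3*(-3 - 10*sqrt(2) + 2*(-3)**2 - 20*(-3)*sqrt(2)))**2 = (-3*(-3 - 10*sqrt(2) + 2*9 + 60*sqrt(2)))**2 = (-3*(-3 - 10*sqrt(2) + 18 + 60*sqrt(2)))**2 = (-3*(15 + 50*sqrt(2)))**2 = (-45 - 150*sqrt(2))**2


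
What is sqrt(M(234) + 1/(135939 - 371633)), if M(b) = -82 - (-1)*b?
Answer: sqrt(8443852332978)/235694 ≈ 12.329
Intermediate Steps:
M(b) = -82 + b
sqrt(M(234) + 1/(135939 - 371633)) = sqrt((-82 + 234) + 1/(135939 - 371633)) = sqrt(152 + 1/(-235694)) = sqrt(152 - 1/235694) = sqrt(35825487/235694) = sqrt(8443852332978)/235694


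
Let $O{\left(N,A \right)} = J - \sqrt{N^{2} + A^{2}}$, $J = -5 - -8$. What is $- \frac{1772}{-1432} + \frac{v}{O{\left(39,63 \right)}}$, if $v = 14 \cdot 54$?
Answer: $\frac{8551}{10382} - \frac{12 \sqrt{610}}{29} \approx -9.3963$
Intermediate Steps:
$v = 756$
$J = 3$ ($J = -5 + 8 = 3$)
$O{\left(N,A \right)} = 3 - \sqrt{A^{2} + N^{2}}$ ($O{\left(N,A \right)} = 3 - \sqrt{N^{2} + A^{2}} = 3 - \sqrt{A^{2} + N^{2}}$)
$- \frac{1772}{-1432} + \frac{v}{O{\left(39,63 \right)}} = - \frac{1772}{-1432} + \frac{756}{3 - \sqrt{63^{2} + 39^{2}}} = \left(-1772\right) \left(- \frac{1}{1432}\right) + \frac{756}{3 - \sqrt{3969 + 1521}} = \frac{443}{358} + \frac{756}{3 - \sqrt{5490}} = \frac{443}{358} + \frac{756}{3 - 3 \sqrt{610}}$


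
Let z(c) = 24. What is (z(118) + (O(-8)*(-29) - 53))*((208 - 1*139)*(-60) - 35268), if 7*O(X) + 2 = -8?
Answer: -3428496/7 ≈ -4.8979e+5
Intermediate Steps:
O(X) = -10/7 (O(X) = -2/7 + (1/7)*(-8) = -2/7 - 8/7 = -10/7)
(z(118) + (O(-8)*(-29) - 53))*((208 - 1*139)*(-60) - 35268) = (24 + (-10/7*(-29) - 53))*((208 - 1*139)*(-60) - 35268) = (24 + (290/7 - 53))*((208 - 139)*(-60) - 35268) = (24 - 81/7)*(69*(-60) - 35268) = 87*(-4140 - 35268)/7 = (87/7)*(-39408) = -3428496/7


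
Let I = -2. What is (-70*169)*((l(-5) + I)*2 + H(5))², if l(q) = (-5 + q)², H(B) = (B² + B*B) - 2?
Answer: -704310880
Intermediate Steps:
H(B) = -2 + 2*B² (H(B) = (B² + B²) - 2 = 2*B² - 2 = -2 + 2*B²)
(-70*169)*((l(-5) + I)*2 + H(5))² = (-70*169)*(((-5 - 5)² - 2)*2 + (-2 + 2*5²))² = -11830*(((-10)² - 2)*2 + (-2 + 2*25))² = -11830*((100 - 2)*2 + (-2 + 50))² = -11830*(98*2 + 48)² = -11830*(196 + 48)² = -11830*244² = -11830*59536 = -704310880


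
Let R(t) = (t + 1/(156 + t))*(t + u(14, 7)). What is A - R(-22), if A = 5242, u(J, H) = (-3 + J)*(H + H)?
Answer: 545716/67 ≈ 8145.0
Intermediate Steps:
u(J, H) = 2*H*(-3 + J) (u(J, H) = (-3 + J)*(2*H) = 2*H*(-3 + J))
R(t) = (154 + t)*(t + 1/(156 + t)) (R(t) = (t + 1/(156 + t))*(t + 2*7*(-3 + 14)) = (t + 1/(156 + t))*(t + 2*7*11) = (t + 1/(156 + t))*(t + 154) = (t + 1/(156 + t))*(154 + t) = (154 + t)*(t + 1/(156 + t)))
A - R(-22) = 5242 - (154 + (-22)³ + 310*(-22)² + 24025*(-22))/(156 - 22) = 5242 - (154 - 10648 + 310*484 - 528550)/134 = 5242 - (154 - 10648 + 150040 - 528550)/134 = 5242 - (-389004)/134 = 5242 - 1*(-194502/67) = 5242 + 194502/67 = 545716/67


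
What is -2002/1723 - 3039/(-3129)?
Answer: -342687/1797089 ≈ -0.19069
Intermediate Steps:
-2002/1723 - 3039/(-3129) = -2002*1/1723 - 3039*(-1/3129) = -2002/1723 + 1013/1043 = -342687/1797089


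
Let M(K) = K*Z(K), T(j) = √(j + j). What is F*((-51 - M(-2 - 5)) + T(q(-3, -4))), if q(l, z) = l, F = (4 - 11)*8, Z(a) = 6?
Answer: 504 - 56*I*√6 ≈ 504.0 - 137.17*I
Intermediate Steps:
F = -56 (F = -7*8 = -56)
T(j) = √2*√j (T(j) = √(2*j) = √2*√j)
M(K) = 6*K (M(K) = K*6 = 6*K)
F*((-51 - M(-2 - 5)) + T(q(-3, -4))) = -56*((-51 - 6*(-2 - 5)) + √2*√(-3)) = -56*((-51 - 6*(-7)) + √2*(I*√3)) = -56*((-51 - 1*(-42)) + I*√6) = -56*((-51 + 42) + I*√6) = -56*(-9 + I*√6) = 504 - 56*I*√6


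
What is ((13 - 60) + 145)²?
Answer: 9604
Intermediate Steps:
((13 - 60) + 145)² = (-47 + 145)² = 98² = 9604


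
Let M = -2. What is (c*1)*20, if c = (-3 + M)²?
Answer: 500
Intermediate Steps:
c = 25 (c = (-3 - 2)² = (-5)² = 25)
(c*1)*20 = (25*1)*20 = 25*20 = 500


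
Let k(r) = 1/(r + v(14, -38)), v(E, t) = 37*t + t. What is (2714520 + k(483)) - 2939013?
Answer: -215737774/961 ≈ -2.2449e+5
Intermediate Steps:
v(E, t) = 38*t
k(r) = 1/(-1444 + r) (k(r) = 1/(r + 38*(-38)) = 1/(r - 1444) = 1/(-1444 + r))
(2714520 + k(483)) - 2939013 = (2714520 + 1/(-1444 + 483)) - 2939013 = (2714520 + 1/(-961)) - 2939013 = (2714520 - 1/961) - 2939013 = 2608653719/961 - 2939013 = -215737774/961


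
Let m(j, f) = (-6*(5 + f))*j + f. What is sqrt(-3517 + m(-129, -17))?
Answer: I*sqrt(12822) ≈ 113.23*I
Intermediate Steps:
m(j, f) = f + j*(-30 - 6*f) (m(j, f) = (-30 - 6*f)*j + f = j*(-30 - 6*f) + f = f + j*(-30 - 6*f))
sqrt(-3517 + m(-129, -17)) = sqrt(-3517 + (-17 - 30*(-129) - 6*(-17)*(-129))) = sqrt(-3517 + (-17 + 3870 - 13158)) = sqrt(-3517 - 9305) = sqrt(-12822) = I*sqrt(12822)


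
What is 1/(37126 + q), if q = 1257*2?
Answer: 1/39640 ≈ 2.5227e-5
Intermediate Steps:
q = 2514
1/(37126 + q) = 1/(37126 + 2514) = 1/39640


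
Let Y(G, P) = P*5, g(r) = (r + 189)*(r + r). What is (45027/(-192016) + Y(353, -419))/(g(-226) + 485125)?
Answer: -402318547/96363037584 ≈ -0.0041750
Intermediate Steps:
g(r) = 2*r*(189 + r) (g(r) = (189 + r)*(2*r) = 2*r*(189 + r))
Y(G, P) = 5*P
(45027/(-192016) + Y(353, -419))/(g(-226) + 485125) = (45027/(-192016) + 5*(-419))/(2*(-226)*(189 - 226) + 485125) = (45027*(-1/192016) - 2095)/(2*(-226)*(-37) + 485125) = (-45027/192016 - 2095)/(16724 + 485125) = -402318547/192016/501849 = -402318547/192016*1/501849 = -402318547/96363037584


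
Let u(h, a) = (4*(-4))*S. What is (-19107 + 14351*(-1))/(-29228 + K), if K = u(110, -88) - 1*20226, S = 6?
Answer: 16729/24775 ≈ 0.67524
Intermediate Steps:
u(h, a) = -96 (u(h, a) = (4*(-4))*6 = -16*6 = -96)
K = -20322 (K = -96 - 1*20226 = -96 - 20226 = -20322)
(-19107 + 14351*(-1))/(-29228 + K) = (-19107 + 14351*(-1))/(-29228 - 20322) = (-19107 - 14351)/(-49550) = -33458*(-1/49550) = 16729/24775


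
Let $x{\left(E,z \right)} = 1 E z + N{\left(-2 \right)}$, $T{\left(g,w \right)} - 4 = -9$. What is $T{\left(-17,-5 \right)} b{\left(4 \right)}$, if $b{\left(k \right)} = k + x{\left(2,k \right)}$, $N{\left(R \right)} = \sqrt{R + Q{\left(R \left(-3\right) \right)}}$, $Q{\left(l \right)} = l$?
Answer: $-70$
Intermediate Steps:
$T{\left(g,w \right)} = -5$ ($T{\left(g,w \right)} = 4 - 9 = -5$)
$N{\left(R \right)} = \sqrt{2} \sqrt{- R}$ ($N{\left(R \right)} = \sqrt{R + R \left(-3\right)} = \sqrt{R - 3 R} = \sqrt{- 2 R} = \sqrt{2} \sqrt{- R}$)
$x{\left(E,z \right)} = 2 + E z$ ($x{\left(E,z \right)} = 1 E z + \sqrt{2} \sqrt{\left(-1\right) \left(-2\right)} = E z + \sqrt{2} \sqrt{2} = E z + 2 = 2 + E z$)
$b{\left(k \right)} = 2 + 3 k$ ($b{\left(k \right)} = k + \left(2 + 2 k\right) = 2 + 3 k$)
$T{\left(-17,-5 \right)} b{\left(4 \right)} = - 5 \left(2 + 3 \cdot 4\right) = - 5 \left(2 + 12\right) = \left(-5\right) 14 = -70$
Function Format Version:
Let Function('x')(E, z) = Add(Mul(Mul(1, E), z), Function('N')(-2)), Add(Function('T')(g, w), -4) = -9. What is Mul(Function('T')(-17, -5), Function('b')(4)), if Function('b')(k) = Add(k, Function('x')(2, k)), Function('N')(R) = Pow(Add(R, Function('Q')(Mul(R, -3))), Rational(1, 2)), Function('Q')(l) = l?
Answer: -70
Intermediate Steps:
Function('T')(g, w) = -5 (Function('T')(g, w) = Add(4, -9) = -5)
Function('N')(R) = Mul(Pow(2, Rational(1, 2)), Pow(Mul(-1, R), Rational(1, 2))) (Function('N')(R) = Pow(Add(R, Mul(R, -3)), Rational(1, 2)) = Pow(Add(R, Mul(-3, R)), Rational(1, 2)) = Pow(Mul(-2, R), Rational(1, 2)) = Mul(Pow(2, Rational(1, 2)), Pow(Mul(-1, R), Rational(1, 2))))
Function('x')(E, z) = Add(2, Mul(E, z)) (Function('x')(E, z) = Add(Mul(Mul(1, E), z), Mul(Pow(2, Rational(1, 2)), Pow(Mul(-1, -2), Rational(1, 2)))) = Add(Mul(E, z), Mul(Pow(2, Rational(1, 2)), Pow(2, Rational(1, 2)))) = Add(Mul(E, z), 2) = Add(2, Mul(E, z)))
Function('b')(k) = Add(2, Mul(3, k)) (Function('b')(k) = Add(k, Add(2, Mul(2, k))) = Add(2, Mul(3, k)))
Mul(Function('T')(-17, -5), Function('b')(4)) = Mul(-5, Add(2, Mul(3, 4))) = Mul(-5, Add(2, 12)) = Mul(-5, 14) = -70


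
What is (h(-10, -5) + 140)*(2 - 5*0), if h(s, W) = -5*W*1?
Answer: 330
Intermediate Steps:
h(s, W) = -5*W
(h(-10, -5) + 140)*(2 - 5*0) = (-5*(-5) + 140)*(2 - 5*0) = (25 + 140)*(2 + 0) = 165*2 = 330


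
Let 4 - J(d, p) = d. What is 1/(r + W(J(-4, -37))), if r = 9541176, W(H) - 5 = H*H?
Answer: 1/9541245 ≈ 1.0481e-7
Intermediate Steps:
J(d, p) = 4 - d
W(H) = 5 + H² (W(H) = 5 + H*H = 5 + H²)
1/(r + W(J(-4, -37))) = 1/(9541176 + (5 + (4 - 1*(-4))²)) = 1/(9541176 + (5 + (4 + 4)²)) = 1/(9541176 + (5 + 8²)) = 1/(9541176 + (5 + 64)) = 1/(9541176 + 69) = 1/9541245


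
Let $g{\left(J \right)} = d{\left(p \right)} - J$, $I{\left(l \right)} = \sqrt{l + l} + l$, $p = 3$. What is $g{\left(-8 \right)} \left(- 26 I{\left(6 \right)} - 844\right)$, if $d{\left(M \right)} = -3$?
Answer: $-5000 - 260 \sqrt{3} \approx -5450.3$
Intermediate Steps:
$I{\left(l \right)} = l + \sqrt{2} \sqrt{l}$ ($I{\left(l \right)} = \sqrt{2 l} + l = \sqrt{2} \sqrt{l} + l = l + \sqrt{2} \sqrt{l}$)
$g{\left(J \right)} = -3 - J$
$g{\left(-8 \right)} \left(- 26 I{\left(6 \right)} - 844\right) = \left(-3 - -8\right) \left(- 26 \left(6 + \sqrt{2} \sqrt{6}\right) - 844\right) = \left(-3 + 8\right) \left(- 26 \left(6 + 2 \sqrt{3}\right) - 844\right) = 5 \left(\left(-156 - 52 \sqrt{3}\right) - 844\right) = 5 \left(-1000 - 52 \sqrt{3}\right) = -5000 - 260 \sqrt{3}$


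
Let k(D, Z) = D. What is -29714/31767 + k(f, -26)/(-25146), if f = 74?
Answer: -124923167/133135497 ≈ -0.93832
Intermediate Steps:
-29714/31767 + k(f, -26)/(-25146) = -29714/31767 + 74/(-25146) = -29714*1/31767 + 74*(-1/25146) = -29714/31767 - 37/12573 = -124923167/133135497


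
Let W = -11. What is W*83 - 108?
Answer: -1021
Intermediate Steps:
W*83 - 108 = -11*83 - 108 = -913 - 108 = -1021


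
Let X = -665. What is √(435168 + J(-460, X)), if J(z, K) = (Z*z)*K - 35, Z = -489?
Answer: I*√149149967 ≈ 12213.0*I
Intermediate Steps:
J(z, K) = -35 - 489*K*z (J(z, K) = (-489*z)*K - 35 = -489*K*z - 35 = -35 - 489*K*z)
√(435168 + J(-460, X)) = √(435168 + (-35 - 489*(-665)*(-460))) = √(435168 + (-35 - 149585100)) = √(435168 - 149585135) = √(-149149967) = I*√149149967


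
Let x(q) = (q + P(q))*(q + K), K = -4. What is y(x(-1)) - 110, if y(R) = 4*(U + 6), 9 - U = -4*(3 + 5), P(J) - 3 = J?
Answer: 78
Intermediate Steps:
P(J) = 3 + J
U = 41 (U = 9 - (-4)*(3 + 5) = 9 - (-4)*8 = 9 - 1*(-32) = 9 + 32 = 41)
x(q) = (-4 + q)*(3 + 2*q) (x(q) = (q + (3 + q))*(q - 4) = (3 + 2*q)*(-4 + q) = (-4 + q)*(3 + 2*q))
y(R) = 188 (y(R) = 4*(41 + 6) = 4*47 = 188)
y(x(-1)) - 110 = 188 - 110 = 78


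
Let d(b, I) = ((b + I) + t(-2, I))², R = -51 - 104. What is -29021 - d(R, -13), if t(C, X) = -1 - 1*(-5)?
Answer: -55917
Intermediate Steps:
t(C, X) = 4 (t(C, X) = -1 + 5 = 4)
R = -155
d(b, I) = (4 + I + b)² (d(b, I) = ((b + I) + 4)² = ((I + b) + 4)² = (4 + I + b)²)
-29021 - d(R, -13) = -29021 - (4 - 13 - 155)² = -29021 - 1*(-164)² = -29021 - 1*26896 = -29021 - 26896 = -55917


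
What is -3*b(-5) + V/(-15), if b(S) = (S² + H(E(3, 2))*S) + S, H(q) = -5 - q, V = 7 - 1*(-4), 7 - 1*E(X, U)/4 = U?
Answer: -6536/15 ≈ -435.73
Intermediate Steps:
E(X, U) = 28 - 4*U
V = 11 (V = 7 + 4 = 11)
b(S) = S² - 24*S (b(S) = (S² + (-5 - (28 - 4*2))*S) + S = (S² + (-5 - (28 - 8))*S) + S = (S² + (-5 - 1*20)*S) + S = (S² + (-5 - 20)*S) + S = (S² - 25*S) + S = S² - 24*S)
-3*b(-5) + V/(-15) = -(-15)*(-24 - 5) + 11/(-15) = -(-15)*(-29) + 11*(-1/15) = -3*145 - 11/15 = -435 - 11/15 = -6536/15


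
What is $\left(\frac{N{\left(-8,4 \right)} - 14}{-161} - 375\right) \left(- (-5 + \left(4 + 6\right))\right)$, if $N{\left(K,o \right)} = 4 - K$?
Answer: $\frac{301865}{161} \approx 1874.9$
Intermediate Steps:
$\left(\frac{N{\left(-8,4 \right)} - 14}{-161} - 375\right) \left(- (-5 + \left(4 + 6\right))\right) = \left(\frac{\left(4 - -8\right) - 14}{-161} - 375\right) \left(- (-5 + \left(4 + 6\right))\right) = \left(\left(\left(4 + 8\right) - 14\right) \left(- \frac{1}{161}\right) - 375\right) \left(- (-5 + 10)\right) = \left(\left(12 - 14\right) \left(- \frac{1}{161}\right) - 375\right) \left(\left(-1\right) 5\right) = \left(\left(-2\right) \left(- \frac{1}{161}\right) - 375\right) \left(-5\right) = \left(\frac{2}{161} - 375\right) \left(-5\right) = \left(- \frac{60373}{161}\right) \left(-5\right) = \frac{301865}{161}$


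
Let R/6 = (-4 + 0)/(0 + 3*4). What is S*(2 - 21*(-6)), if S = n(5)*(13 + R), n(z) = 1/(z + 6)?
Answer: 128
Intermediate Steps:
R = -2 (R = 6*((-4 + 0)/(0 + 3*4)) = 6*(-4/(0 + 12)) = 6*(-4/12) = 6*(-4*1/12) = 6*(-⅓) = -2)
n(z) = 1/(6 + z)
S = 1 (S = (13 - 2)/(6 + 5) = 11/11 = (1/11)*11 = 1)
S*(2 - 21*(-6)) = 1*(2 - 21*(-6)) = 1*(2 + 126) = 1*128 = 128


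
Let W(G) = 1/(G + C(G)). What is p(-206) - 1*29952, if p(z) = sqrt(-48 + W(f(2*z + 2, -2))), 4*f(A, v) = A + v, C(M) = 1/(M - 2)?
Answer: -29952 + 3*I*sqrt(57697)/104 ≈ -29952.0 + 6.9289*I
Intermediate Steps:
C(M) = 1/(-2 + M)
f(A, v) = A/4 + v/4 (f(A, v) = (A + v)/4 = A/4 + v/4)
W(G) = 1/(G + 1/(-2 + G))
p(z) = sqrt(-48 + (-2 + z/2)/(1 + z*(-2 + z/2)/2)) (p(z) = sqrt(-48 + (-2 + ((2*z + 2)/4 + (1/4)*(-2)))/(1 + ((2*z + 2)/4 + (1/4)*(-2))*(-2 + ((2*z + 2)/4 + (1/4)*(-2))))) = sqrt(-48 + (-2 + ((2 + 2*z)/4 - 1/2))/(1 + ((2 + 2*z)/4 - 1/2)*(-2 + ((2 + 2*z)/4 - 1/2)))) = sqrt(-48 + (-2 + ((1/2 + z/2) - 1/2))/(1 + ((1/2 + z/2) - 1/2)*(-2 + ((1/2 + z/2) - 1/2)))) = sqrt(-48 + (-2 + z/2)/(1 + (z/2)*(-2 + z/2))) = sqrt(-48 + (-2 + z/2)/(1 + z*(-2 + z/2)/2)))
p(-206) - 1*29952 = sqrt(2)*sqrt((-100 - 206 - 24*(-206)*(-4 - 206))/(4 - 206*(-4 - 206))) - 1*29952 = sqrt(2)*sqrt((-100 - 206 - 24*(-206)*(-210))/(4 - 206*(-210))) - 29952 = sqrt(2)*sqrt((-100 - 206 - 1038240)/(4 + 43260)) - 29952 = sqrt(2)*sqrt(-1038546/43264) - 29952 = sqrt(2)*sqrt((1/43264)*(-1038546)) - 29952 = sqrt(2)*sqrt(-519273/21632) - 29952 = sqrt(2)*(3*I*sqrt(115394)/208) - 29952 = 3*I*sqrt(57697)/104 - 29952 = -29952 + 3*I*sqrt(57697)/104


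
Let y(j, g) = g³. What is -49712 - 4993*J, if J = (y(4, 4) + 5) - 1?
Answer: -389236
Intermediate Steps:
J = 68 (J = (4³ + 5) - 1 = (64 + 5) - 1 = 69 - 1 = 68)
-49712 - 4993*J = -49712 - 4993*68 = -49712 - 339524 = -389236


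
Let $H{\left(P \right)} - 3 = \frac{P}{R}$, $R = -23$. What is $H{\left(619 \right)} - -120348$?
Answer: $\frac{2767454}{23} \approx 1.2032 \cdot 10^{5}$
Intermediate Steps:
$H{\left(P \right)} = 3 - \frac{P}{23}$ ($H{\left(P \right)} = 3 + \frac{P}{-23} = 3 + P \left(- \frac{1}{23}\right) = 3 - \frac{P}{23}$)
$H{\left(619 \right)} - -120348 = \left(3 - \frac{619}{23}\right) - -120348 = \left(3 - \frac{619}{23}\right) + 120348 = - \frac{550}{23} + 120348 = \frac{2767454}{23}$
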